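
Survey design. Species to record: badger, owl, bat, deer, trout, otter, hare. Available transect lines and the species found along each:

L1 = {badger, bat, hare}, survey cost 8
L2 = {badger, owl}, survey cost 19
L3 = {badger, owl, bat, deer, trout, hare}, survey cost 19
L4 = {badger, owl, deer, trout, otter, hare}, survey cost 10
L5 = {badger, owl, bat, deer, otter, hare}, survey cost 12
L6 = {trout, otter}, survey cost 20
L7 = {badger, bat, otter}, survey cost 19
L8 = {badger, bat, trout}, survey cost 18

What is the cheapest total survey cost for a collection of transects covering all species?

18

L1, L4 cover every species at survey cost 8 + 10 = 18.
Any cover uses at least 2 transects; among all covering selections none totals below 18.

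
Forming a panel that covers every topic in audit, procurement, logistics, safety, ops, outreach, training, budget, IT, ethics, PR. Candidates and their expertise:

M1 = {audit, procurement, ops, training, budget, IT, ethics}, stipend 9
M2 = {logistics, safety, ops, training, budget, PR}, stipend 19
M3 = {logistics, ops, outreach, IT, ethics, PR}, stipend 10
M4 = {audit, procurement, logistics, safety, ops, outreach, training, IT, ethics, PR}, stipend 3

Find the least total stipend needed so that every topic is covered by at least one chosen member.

M1, M4 cover every topic at stipend 9 + 3 = 12.
Any cover uses at least 2 members; among all covering selections none totals below 12.

12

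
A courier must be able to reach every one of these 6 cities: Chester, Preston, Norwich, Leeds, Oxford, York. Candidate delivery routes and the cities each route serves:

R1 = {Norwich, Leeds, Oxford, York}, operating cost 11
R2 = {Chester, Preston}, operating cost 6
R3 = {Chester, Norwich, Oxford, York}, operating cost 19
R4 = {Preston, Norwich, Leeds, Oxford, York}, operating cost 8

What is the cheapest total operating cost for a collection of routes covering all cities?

R2, R4 cover every city at operating cost 6 + 8 = 14.
Any cover uses at least 2 routes; among all covering selections none totals below 14.

14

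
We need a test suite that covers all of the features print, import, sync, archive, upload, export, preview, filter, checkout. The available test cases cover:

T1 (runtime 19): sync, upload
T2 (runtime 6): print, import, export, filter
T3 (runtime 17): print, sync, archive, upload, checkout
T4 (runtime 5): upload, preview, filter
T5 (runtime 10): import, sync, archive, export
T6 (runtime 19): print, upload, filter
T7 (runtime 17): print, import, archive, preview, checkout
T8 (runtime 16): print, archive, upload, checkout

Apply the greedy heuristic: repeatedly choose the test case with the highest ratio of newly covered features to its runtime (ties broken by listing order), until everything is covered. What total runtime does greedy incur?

Pick 1: T2 adds 4 new (print, import, export, filter) at runtime 6 (ratio 4/6).
Pick 2: T4 adds 2 new (upload, preview) at runtime 5 (ratio 2/5).
Pick 3: T5 adds 2 new (sync, archive) at runtime 10 (ratio 2/10).
Pick 4: T8 adds 1 new (checkout) at runtime 16 (ratio 1/16).
Greedy total runtime: 6 + 5 + 10 + 16 = 37. (The true optimum is 28, so greedy overshoots here.)

37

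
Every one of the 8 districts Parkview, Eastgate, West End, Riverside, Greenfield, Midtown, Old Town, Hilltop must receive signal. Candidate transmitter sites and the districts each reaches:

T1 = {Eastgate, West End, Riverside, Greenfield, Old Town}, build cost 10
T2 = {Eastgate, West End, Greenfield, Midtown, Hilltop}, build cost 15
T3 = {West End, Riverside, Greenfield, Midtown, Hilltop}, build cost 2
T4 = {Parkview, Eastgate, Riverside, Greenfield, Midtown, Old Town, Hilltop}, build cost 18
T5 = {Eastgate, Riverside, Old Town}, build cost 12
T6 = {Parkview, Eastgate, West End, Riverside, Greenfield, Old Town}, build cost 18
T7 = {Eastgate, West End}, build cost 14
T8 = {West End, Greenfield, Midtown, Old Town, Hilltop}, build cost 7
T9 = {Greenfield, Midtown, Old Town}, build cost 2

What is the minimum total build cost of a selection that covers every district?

T3, T4 cover every district at build cost 2 + 18 = 20.
Any cover uses at least 2 transmitter sites; among all covering selections none totals below 20.
Greedy by coverage-per-build cost would pick T3, T9, T4 for 22 — worse than the optimum 20.

20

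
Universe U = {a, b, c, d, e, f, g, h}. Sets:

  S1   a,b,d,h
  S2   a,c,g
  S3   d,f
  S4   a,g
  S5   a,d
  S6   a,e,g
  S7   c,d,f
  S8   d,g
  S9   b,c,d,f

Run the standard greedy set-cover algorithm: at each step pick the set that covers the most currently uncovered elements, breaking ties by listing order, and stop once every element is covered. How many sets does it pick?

4

Pick 1: S1 covers 4 new elements (a, b, d, h).
Pick 2: S2 covers 2 new elements (c, g).
Pick 3: S3 covers 1 new elements (f).
Pick 4: S6 covers 1 new elements (e).
Greedy uses 4 sets. (The true minimum is 3.)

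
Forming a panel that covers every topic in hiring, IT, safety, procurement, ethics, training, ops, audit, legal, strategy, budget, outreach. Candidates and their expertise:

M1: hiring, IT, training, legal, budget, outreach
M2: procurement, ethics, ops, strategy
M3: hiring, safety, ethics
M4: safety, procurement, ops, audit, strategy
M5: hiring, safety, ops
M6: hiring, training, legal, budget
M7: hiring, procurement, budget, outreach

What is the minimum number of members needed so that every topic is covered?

3

M1, M2, M4 together cover {hiring, IT, safety, procurement, ethics, training, ops, audit, legal, strategy, budget, outreach} — every topic.
No 2 of the 7 members cover everything (all 21 pairs fall short), so 3 is minimum.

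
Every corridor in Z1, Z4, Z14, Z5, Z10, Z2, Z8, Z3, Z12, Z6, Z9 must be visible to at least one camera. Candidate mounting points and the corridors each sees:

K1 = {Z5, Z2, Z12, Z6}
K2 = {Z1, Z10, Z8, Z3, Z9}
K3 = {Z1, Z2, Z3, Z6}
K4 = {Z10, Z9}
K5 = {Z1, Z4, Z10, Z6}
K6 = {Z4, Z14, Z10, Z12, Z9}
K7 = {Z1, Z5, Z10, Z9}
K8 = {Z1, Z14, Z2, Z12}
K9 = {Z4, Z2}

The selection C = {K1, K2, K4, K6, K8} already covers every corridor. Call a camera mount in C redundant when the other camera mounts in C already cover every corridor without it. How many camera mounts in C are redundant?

2

Drop K1: Z5, Z6 uncovered — not redundant.
Drop K2: Z8, Z3 uncovered — not redundant.
Drop K4: the rest still cover every corridor — redundant.
Drop K6: Z4 uncovered — not redundant.
Drop K8: the rest still cover every corridor — redundant.
2 redundant: K4, K8.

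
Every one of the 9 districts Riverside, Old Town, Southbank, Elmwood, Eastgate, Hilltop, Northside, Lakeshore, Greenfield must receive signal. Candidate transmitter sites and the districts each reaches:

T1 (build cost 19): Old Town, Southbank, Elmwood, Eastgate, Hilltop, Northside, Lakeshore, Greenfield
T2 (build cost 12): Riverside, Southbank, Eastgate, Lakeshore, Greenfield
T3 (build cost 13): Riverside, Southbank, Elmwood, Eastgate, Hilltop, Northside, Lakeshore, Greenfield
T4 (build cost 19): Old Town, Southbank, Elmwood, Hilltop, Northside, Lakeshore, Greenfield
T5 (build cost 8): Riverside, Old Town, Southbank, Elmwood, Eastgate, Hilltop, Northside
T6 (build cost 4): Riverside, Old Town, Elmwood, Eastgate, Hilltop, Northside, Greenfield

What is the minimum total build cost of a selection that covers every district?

T2, T6 cover every district at build cost 12 + 4 = 16.
Any cover uses at least 2 transmitter sites; among all covering selections none totals below 16.

16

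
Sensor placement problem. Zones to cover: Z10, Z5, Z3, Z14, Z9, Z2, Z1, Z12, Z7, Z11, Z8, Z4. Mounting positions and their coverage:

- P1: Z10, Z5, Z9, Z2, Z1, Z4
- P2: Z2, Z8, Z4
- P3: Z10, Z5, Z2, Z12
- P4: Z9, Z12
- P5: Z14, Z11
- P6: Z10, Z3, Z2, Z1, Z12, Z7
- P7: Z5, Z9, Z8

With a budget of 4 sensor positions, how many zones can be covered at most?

Choosing P1, P2, P5, P6 covers {Z10, Z5, Z3, Z14, Z9, Z2, Z1, Z12, Z7, Z11, Z8, Z4} — 12 zones.
That is all 12 zones.

12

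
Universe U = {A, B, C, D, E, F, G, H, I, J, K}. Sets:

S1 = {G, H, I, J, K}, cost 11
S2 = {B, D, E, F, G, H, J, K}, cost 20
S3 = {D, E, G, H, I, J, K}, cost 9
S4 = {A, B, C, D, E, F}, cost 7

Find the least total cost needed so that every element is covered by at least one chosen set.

S3, S4 cover every element at cost 9 + 7 = 16.
Any cover uses at least 2 sets; among all covering selections none totals below 16.

16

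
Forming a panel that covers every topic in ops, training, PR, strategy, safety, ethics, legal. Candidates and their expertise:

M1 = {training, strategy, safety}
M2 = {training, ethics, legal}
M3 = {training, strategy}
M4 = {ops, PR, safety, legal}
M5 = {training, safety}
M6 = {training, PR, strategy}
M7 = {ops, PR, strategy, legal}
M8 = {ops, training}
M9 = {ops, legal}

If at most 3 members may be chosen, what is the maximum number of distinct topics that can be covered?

7

Choosing M1, M2, M4 covers {ops, training, PR, strategy, safety, ethics, legal} — 7 topics.
That is all 7 topics.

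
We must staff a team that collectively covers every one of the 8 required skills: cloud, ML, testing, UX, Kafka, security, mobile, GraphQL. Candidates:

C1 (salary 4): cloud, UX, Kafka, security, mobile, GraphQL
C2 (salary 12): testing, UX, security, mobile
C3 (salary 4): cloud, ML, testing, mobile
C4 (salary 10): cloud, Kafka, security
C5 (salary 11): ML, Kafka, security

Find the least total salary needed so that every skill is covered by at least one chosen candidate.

C1, C3 cover every skill at salary 4 + 4 = 8.
Any cover uses at least 2 candidates; among all covering selections none totals below 8.

8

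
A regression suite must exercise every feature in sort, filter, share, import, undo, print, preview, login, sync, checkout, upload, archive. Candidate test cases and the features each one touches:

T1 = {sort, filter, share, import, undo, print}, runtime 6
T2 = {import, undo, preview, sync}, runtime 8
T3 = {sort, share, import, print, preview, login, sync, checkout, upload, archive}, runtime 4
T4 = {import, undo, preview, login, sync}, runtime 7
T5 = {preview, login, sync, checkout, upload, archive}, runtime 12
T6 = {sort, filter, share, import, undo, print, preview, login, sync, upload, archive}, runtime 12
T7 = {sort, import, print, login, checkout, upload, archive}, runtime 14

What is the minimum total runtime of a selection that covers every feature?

T1, T3 cover every feature at runtime 6 + 4 = 10.
Any cover uses at least 2 test cases; among all covering selections none totals below 10.

10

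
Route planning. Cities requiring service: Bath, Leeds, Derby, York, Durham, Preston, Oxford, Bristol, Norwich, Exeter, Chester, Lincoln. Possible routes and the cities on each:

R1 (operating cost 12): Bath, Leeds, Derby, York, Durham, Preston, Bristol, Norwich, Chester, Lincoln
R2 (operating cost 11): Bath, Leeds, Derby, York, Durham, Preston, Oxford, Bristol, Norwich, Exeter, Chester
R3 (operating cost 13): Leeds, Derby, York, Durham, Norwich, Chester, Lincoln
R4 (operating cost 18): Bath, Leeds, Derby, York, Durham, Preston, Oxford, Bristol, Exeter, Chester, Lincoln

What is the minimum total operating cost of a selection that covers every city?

23

R1, R2 cover every city at operating cost 12 + 11 = 23.
Any cover uses at least 2 routes; among all covering selections none totals below 23.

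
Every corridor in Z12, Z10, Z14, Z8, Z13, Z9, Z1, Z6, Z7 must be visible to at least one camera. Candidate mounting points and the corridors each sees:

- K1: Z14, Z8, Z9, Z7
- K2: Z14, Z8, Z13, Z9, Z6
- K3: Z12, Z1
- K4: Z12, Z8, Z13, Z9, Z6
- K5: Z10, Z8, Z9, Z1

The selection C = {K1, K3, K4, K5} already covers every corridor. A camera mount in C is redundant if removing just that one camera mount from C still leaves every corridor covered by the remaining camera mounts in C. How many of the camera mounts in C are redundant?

1

Drop K1: Z14, Z7 uncovered — not redundant.
Drop K3: the rest still cover every corridor — redundant.
Drop K4: Z13, Z6 uncovered — not redundant.
Drop K5: Z10 uncovered — not redundant.
1 redundant: K3.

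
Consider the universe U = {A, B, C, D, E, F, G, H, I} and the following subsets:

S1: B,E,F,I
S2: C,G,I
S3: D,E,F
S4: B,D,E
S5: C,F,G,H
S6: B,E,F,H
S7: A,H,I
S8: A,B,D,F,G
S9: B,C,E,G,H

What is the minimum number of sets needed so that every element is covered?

S1, S5, S8 together cover {A, B, C, D, E, F, G, H, I} — every element.
No 2 of the 9 sets cover everything (all 36 pairs fall short), so 3 is minimum.

3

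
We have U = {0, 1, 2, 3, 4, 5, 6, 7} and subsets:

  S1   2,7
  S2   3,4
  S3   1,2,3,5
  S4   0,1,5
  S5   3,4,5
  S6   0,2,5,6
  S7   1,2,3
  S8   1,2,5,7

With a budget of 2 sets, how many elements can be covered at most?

Choosing S2, S6 covers {0, 2, 3, 4, 5, 6} — 6 elements.
No choice of 2 sets does better; here 1, 7 are left uncovered.

6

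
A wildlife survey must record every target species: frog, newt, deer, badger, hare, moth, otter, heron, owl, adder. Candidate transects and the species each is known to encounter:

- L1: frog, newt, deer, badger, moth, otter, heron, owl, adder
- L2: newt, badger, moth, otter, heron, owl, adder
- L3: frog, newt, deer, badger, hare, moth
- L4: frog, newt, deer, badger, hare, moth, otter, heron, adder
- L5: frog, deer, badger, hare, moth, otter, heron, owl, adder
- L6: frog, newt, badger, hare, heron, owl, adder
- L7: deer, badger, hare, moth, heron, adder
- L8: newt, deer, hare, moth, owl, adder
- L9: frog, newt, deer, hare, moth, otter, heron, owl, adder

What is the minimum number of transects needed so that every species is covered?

2

L1, L3 together cover {frog, newt, deer, badger, hare, moth, otter, heron, owl, adder} — every species.
No single transect contains all 10 species, so 2 is optimal.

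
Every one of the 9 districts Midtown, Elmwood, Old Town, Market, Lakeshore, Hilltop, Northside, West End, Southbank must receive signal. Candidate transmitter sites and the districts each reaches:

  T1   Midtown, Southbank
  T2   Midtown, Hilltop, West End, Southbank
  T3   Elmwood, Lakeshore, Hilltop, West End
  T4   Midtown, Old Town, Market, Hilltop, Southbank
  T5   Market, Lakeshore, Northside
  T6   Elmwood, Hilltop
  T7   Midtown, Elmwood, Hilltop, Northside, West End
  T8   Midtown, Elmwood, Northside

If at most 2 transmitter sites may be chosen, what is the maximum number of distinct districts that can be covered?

Choosing T3, T4 covers {Midtown, Elmwood, Old Town, Market, Lakeshore, Hilltop, West End, Southbank} — 8 districts.
No choice of 2 transmitter sites does better; here Northside is left uncovered.

8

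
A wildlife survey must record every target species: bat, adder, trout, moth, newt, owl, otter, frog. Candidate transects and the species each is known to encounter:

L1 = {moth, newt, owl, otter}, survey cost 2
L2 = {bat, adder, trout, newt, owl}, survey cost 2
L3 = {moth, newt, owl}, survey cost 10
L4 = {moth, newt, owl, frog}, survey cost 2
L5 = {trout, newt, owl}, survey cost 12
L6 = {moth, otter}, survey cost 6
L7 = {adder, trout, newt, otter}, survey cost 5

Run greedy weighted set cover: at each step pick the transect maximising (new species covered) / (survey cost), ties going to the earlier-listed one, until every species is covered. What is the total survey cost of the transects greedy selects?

Pick 1: L2 adds 5 new (bat, adder, trout, newt, owl) at survey cost 2 (ratio 5/2).
Pick 2: L1 adds 2 new (moth, otter) at survey cost 2 (ratio 2/2).
Pick 3: L4 adds 1 new (frog) at survey cost 2 (ratio 1/2).
Greedy total survey cost: 2 + 2 + 2 = 6.

6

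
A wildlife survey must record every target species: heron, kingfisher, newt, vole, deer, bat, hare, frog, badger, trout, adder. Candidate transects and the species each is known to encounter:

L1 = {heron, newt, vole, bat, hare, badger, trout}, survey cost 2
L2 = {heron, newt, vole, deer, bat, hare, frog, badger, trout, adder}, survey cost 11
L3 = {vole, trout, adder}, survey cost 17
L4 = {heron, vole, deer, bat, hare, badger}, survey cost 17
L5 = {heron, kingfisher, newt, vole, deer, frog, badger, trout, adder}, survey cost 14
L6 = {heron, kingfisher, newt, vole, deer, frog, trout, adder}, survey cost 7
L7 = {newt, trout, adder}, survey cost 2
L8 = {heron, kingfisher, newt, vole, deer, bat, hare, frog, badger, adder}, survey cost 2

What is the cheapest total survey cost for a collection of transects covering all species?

L1, L8 cover every species at survey cost 2 + 2 = 4.
Any cover uses at least 2 transects; among all covering selections none totals below 4.

4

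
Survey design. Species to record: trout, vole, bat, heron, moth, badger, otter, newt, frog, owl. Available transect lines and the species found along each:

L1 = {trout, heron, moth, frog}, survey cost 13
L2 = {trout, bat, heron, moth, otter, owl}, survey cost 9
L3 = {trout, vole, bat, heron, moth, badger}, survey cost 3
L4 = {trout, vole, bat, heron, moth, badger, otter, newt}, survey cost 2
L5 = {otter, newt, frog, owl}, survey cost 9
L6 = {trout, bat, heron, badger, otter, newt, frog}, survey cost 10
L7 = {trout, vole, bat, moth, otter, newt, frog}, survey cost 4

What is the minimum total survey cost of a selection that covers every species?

11

L4, L5 cover every species at survey cost 2 + 9 = 11.
Any cover uses at least 2 transects; among all covering selections none totals below 11.
Greedy by coverage-per-survey cost would pick L4, L7, L2 for 15 — worse than the optimum 11.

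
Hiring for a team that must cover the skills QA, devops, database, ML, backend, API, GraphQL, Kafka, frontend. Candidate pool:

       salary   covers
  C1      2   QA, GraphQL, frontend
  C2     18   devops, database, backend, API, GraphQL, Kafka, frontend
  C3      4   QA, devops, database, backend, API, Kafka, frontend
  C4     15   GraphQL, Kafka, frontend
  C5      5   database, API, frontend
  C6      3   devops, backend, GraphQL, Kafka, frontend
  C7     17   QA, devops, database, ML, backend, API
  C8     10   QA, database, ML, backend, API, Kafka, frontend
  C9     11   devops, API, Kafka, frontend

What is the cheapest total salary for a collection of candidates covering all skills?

13

C6, C8 cover every skill at salary 3 + 10 = 13.
Any cover uses at least 2 candidates; among all covering selections none totals below 13.
Greedy by coverage-per-salary would pick C3, C1, C8 for 16 — worse than the optimum 13.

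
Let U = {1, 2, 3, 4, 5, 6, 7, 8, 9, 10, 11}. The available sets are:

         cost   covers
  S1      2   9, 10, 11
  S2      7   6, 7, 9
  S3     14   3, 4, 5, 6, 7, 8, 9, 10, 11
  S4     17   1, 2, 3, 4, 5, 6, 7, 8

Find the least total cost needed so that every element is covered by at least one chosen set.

S1, S4 cover every element at cost 2 + 17 = 19.
Any cover uses at least 2 sets; among all covering selections none totals below 19.

19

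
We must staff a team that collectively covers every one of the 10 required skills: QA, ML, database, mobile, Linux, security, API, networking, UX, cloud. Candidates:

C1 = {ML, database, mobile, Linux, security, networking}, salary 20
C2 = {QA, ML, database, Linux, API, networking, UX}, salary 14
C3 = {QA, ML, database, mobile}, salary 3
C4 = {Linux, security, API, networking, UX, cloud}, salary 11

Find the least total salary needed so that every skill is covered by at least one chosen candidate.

C3, C4 cover every skill at salary 3 + 11 = 14.
Any cover uses at least 2 candidates; among all covering selections none totals below 14.

14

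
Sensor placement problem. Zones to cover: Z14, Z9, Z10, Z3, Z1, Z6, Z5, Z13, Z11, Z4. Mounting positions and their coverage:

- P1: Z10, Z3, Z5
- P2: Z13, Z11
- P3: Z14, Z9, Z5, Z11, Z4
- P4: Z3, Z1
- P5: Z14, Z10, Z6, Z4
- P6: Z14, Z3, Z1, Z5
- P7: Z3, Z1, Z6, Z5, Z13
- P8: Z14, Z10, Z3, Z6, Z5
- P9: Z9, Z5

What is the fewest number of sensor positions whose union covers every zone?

3

P1, P3, P7 together cover {Z14, Z9, Z10, Z3, Z1, Z6, Z5, Z13, Z11, Z4} — every zone.
No 2 of the 9 sensor positions cover everything (all 36 pairs fall short), so 3 is minimum.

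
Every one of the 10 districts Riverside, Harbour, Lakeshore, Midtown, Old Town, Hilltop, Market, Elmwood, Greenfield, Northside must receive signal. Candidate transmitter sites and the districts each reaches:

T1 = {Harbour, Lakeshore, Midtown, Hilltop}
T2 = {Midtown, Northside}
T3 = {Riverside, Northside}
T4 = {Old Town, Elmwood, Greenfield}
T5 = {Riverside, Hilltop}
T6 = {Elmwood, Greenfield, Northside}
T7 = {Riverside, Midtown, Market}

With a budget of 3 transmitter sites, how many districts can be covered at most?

Choosing T1, T3, T4 covers {Riverside, Harbour, Lakeshore, Midtown, Old Town, Hilltop, Elmwood, Greenfield, Northside} — 9 districts.
No choice of 3 transmitter sites does better; here Market is left uncovered.

9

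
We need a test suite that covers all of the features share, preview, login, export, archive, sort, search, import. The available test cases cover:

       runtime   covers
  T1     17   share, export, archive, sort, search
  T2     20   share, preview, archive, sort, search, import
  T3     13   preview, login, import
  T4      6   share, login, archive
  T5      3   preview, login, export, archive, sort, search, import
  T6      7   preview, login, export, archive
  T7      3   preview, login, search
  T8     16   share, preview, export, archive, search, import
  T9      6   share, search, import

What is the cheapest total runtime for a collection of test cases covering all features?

9

T4, T5 cover every feature at runtime 6 + 3 = 9.
Any cover uses at least 2 test cases; among all covering selections none totals below 9.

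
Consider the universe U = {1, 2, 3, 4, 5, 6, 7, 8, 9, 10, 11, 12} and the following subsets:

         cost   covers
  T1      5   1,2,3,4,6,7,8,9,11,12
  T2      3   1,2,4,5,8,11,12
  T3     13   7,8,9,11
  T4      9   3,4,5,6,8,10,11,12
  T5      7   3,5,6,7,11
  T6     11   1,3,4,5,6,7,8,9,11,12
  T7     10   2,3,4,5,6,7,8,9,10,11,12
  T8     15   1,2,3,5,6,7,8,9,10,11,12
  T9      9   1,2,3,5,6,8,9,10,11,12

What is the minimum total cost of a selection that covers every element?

13

T2, T7 cover every element at cost 3 + 10 = 13.
Any cover uses at least 2 sets; among all covering selections none totals below 13.
Greedy by coverage-per-cost would pick T2, T1, T4 for 17 — worse than the optimum 13.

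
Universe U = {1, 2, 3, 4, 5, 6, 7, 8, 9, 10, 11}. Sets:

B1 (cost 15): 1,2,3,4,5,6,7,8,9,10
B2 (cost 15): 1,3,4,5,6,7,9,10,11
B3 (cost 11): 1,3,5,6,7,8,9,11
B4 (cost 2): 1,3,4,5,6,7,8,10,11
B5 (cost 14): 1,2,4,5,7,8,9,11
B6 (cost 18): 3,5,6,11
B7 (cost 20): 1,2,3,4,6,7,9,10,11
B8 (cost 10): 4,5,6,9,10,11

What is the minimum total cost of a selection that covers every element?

B4, B5 cover every element at cost 2 + 14 = 16.
Any cover uses at least 2 sets; among all covering selections none totals below 16.

16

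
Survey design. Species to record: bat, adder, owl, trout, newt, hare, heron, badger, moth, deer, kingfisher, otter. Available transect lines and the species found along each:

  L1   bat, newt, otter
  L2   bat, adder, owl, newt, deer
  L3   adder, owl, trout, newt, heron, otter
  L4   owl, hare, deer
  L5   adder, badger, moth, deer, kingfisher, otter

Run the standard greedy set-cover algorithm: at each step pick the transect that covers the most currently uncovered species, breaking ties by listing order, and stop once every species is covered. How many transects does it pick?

4

Pick 1: L3 covers 6 new species (adder, owl, trout, newt, heron, otter).
Pick 2: L5 covers 4 new species (badger, moth, deer, kingfisher).
Pick 3: L1 covers 1 new species (bat).
Pick 4: L4 covers 1 new species (hare).
Greedy uses 4 transects.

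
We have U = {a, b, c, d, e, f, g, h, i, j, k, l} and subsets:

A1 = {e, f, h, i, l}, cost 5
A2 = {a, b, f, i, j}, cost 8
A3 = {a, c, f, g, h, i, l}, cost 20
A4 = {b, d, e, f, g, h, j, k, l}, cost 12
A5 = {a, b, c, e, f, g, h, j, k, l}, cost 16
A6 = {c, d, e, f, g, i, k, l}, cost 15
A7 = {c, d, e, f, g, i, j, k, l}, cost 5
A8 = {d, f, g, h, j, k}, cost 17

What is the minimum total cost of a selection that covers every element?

18

A1, A2, A7 cover every element at cost 5 + 8 + 5 = 18.
Any cover uses at least 2 sets; among all covering selections none totals below 18.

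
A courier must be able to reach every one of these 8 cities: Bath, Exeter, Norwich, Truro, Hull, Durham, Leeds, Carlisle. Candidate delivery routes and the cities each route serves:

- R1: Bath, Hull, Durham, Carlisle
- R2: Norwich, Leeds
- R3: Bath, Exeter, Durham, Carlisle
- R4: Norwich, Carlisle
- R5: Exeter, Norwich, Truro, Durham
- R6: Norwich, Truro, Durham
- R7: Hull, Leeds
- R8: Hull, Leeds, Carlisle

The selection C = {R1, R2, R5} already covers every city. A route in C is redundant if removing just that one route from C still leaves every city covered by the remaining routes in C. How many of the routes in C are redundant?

Drop R1: Bath, Hull, Carlisle uncovered — not redundant.
Drop R2: Leeds uncovered — not redundant.
Drop R5: Exeter, Truro uncovered — not redundant.
None of the routes in C is redundant.

0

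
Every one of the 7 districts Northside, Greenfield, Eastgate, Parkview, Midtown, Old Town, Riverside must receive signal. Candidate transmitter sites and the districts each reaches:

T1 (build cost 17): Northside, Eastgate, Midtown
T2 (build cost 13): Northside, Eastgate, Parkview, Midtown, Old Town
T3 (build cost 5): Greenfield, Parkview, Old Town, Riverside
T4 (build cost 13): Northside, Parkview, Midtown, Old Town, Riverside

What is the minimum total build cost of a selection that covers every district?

18

T2, T3 cover every district at build cost 13 + 5 = 18.
Any cover uses at least 2 transmitter sites; among all covering selections none totals below 18.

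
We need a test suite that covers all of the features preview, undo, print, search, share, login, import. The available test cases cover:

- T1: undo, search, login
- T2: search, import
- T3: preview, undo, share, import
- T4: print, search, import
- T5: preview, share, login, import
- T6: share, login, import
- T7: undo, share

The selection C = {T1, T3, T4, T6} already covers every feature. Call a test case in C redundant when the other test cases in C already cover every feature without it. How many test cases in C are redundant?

2

Drop T1: the rest still cover every feature — redundant.
Drop T3: preview uncovered — not redundant.
Drop T4: print uncovered — not redundant.
Drop T6: the rest still cover every feature — redundant.
2 redundant: T1, T6.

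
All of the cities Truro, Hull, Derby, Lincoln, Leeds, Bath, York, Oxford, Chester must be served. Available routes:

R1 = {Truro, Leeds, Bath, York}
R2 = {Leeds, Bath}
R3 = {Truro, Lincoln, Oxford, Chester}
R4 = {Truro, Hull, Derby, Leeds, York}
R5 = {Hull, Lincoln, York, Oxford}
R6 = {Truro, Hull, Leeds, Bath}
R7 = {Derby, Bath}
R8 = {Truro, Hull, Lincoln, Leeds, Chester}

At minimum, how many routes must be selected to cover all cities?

R1, R3, R4 together cover {Truro, Hull, Derby, Lincoln, Leeds, Bath, York, Oxford, Chester} — every city.
No 2 of the 8 routes cover everything (all 28 pairs fall short), so 3 is minimum.

3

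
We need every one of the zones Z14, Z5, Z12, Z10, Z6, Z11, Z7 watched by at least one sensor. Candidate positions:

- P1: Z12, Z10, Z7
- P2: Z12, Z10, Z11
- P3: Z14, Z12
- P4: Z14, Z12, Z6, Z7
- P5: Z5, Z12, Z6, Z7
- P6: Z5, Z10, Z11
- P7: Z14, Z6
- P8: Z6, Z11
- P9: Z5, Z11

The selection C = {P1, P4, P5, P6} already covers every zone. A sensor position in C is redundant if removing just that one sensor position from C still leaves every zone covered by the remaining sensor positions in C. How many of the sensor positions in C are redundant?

Drop P1: the rest still cover every zone — redundant.
Drop P4: Z14 uncovered — not redundant.
Drop P5: the rest still cover every zone — redundant.
Drop P6: Z11 uncovered — not redundant.
2 redundant: P1, P5.

2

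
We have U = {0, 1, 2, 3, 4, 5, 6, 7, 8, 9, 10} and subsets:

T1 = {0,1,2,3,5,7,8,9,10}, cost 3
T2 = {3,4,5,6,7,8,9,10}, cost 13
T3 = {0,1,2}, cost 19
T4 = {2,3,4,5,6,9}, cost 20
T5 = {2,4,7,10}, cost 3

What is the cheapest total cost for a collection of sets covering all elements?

16

T1, T2 cover every element at cost 3 + 13 = 16.
Any cover uses at least 2 sets; among all covering selections none totals below 16.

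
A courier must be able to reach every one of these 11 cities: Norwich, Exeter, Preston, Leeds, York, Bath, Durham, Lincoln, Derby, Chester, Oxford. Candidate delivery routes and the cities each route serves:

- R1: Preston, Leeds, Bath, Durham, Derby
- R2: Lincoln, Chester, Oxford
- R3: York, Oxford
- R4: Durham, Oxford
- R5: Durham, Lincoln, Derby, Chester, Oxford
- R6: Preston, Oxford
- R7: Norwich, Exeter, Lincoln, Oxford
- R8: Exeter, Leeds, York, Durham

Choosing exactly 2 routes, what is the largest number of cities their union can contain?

Choosing R1, R7 covers {Norwich, Exeter, Preston, Leeds, Bath, Durham, Lincoln, Derby, Oxford} — 9 cities.
No choice of 2 routes does better; here York, Chester are left uncovered.

9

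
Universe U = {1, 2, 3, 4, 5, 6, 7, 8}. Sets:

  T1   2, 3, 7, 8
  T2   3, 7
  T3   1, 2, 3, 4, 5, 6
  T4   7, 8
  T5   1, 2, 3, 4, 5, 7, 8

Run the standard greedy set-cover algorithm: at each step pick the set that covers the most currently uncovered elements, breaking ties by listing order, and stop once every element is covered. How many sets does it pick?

Pick 1: T5 covers 7 new elements (1, 2, 3, 4, 5, 7, 8).
Pick 2: T3 covers 1 new elements (6).
Greedy uses 2 sets.

2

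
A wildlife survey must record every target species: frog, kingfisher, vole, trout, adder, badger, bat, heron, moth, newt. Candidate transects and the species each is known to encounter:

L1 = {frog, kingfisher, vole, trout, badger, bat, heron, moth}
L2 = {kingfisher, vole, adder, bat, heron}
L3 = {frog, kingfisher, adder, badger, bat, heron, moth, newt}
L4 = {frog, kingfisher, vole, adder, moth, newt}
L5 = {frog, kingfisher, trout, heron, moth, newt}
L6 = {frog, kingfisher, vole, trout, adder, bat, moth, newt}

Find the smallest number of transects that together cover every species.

2

L1, L3 together cover {frog, kingfisher, vole, trout, adder, badger, bat, heron, moth, newt} — every species.
No single transect contains all 10 species, so 2 is optimal.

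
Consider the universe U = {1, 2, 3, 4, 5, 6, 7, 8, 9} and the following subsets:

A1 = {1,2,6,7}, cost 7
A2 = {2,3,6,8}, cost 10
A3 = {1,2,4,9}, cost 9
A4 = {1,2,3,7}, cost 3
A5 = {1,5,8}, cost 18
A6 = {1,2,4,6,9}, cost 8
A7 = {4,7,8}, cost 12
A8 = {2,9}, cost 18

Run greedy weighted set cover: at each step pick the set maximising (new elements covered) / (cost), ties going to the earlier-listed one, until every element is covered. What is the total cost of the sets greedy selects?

29

Pick 1: A4 adds 4 new (1, 2, 3, 7) at cost 3 (ratio 4/3).
Pick 2: A6 adds 3 new (4, 6, 9) at cost 8 (ratio 3/8).
Pick 3: A5 adds 2 new (5, 8) at cost 18 (ratio 2/18).
Greedy total cost: 3 + 8 + 18 = 29.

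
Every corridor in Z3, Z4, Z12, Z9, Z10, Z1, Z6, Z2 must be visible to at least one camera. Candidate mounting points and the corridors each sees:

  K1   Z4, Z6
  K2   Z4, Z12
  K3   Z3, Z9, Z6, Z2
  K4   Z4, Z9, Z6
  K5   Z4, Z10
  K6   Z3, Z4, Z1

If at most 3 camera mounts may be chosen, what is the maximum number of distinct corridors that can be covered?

Choosing K2, K3, K5 covers {Z3, Z4, Z12, Z9, Z10, Z6, Z2} — 7 corridors.
No choice of 3 camera mounts does better; here Z1 is left uncovered.

7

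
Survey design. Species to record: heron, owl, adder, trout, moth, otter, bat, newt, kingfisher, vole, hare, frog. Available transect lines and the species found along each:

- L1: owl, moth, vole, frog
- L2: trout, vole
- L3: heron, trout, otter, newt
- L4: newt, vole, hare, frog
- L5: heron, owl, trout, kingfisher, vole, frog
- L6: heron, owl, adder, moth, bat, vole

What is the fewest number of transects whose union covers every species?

4

L3, L4, L5, L6 together cover {heron, owl, adder, trout, moth, otter, bat, newt, kingfisher, vole, hare, frog} — every species.
No 3 of the 6 transects cover everything (all 20 triples fall short), so 4 is minimum.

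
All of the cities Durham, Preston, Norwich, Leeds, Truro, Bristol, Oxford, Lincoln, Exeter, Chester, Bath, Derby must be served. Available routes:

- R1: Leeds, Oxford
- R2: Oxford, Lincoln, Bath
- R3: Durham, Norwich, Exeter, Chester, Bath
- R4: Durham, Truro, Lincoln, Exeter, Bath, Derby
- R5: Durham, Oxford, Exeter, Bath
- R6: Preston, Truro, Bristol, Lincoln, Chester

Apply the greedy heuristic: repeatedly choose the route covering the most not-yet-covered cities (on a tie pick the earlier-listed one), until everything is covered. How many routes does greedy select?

Pick 1: R4 covers 6 new cities (Durham, Truro, Lincoln, Exeter, Bath, Derby).
Pick 2: R6 covers 3 new cities (Preston, Bristol, Chester).
Pick 3: R1 covers 2 new cities (Leeds, Oxford).
Pick 4: R3 covers 1 new cities (Norwich).
Greedy uses 4 routes.

4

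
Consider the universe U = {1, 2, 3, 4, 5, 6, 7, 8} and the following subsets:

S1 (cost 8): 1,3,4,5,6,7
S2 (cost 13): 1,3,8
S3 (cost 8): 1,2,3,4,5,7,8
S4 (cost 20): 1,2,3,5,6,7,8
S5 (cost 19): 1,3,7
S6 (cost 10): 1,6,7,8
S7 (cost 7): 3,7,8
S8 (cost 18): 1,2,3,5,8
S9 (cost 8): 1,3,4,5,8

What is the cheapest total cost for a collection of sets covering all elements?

16

S1, S3 cover every element at cost 8 + 8 = 16.
Any cover uses at least 2 sets; among all covering selections none totals below 16.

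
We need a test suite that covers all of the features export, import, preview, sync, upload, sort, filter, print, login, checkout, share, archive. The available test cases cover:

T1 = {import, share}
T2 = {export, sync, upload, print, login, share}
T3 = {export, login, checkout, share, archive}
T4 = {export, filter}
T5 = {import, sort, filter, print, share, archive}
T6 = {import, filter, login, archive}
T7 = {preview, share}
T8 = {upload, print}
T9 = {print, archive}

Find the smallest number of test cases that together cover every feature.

T2, T3, T5, T7 together cover {export, import, preview, sync, upload, sort, filter, print, login, checkout, share, archive} — every feature.
No 3 of the 9 test cases cover everything (all 84 triples fall short), so 4 is minimum.

4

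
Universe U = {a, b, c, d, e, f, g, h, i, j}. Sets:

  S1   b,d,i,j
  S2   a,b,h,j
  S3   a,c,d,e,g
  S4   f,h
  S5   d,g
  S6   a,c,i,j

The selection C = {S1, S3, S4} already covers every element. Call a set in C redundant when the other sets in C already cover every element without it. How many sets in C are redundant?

Drop S1: b, i, j uncovered — not redundant.
Drop S3: a, c, e, g uncovered — not redundant.
Drop S4: f, h uncovered — not redundant.
None of the sets in C is redundant.

0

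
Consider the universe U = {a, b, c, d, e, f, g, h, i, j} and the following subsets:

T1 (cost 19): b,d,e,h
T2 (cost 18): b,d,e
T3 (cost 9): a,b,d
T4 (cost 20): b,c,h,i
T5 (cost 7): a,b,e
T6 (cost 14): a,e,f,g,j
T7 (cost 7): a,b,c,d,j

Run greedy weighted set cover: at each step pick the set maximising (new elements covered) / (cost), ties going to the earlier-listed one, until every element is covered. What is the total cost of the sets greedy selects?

Pick 1: T7 adds 5 new (a, b, c, d, j) at cost 7 (ratio 5/7).
Pick 2: T6 adds 3 new (e, f, g) at cost 14 (ratio 3/14).
Pick 3: T4 adds 2 new (h, i) at cost 20 (ratio 2/20).
Greedy total cost: 7 + 14 + 20 = 41.

41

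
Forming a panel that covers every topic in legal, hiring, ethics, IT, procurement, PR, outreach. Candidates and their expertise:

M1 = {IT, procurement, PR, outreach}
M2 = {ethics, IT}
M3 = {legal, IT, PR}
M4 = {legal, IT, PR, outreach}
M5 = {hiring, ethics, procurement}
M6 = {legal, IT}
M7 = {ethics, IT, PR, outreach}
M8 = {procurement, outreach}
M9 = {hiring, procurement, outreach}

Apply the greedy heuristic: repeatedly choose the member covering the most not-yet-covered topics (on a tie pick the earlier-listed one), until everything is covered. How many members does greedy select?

Pick 1: M1 covers 4 new topics (IT, procurement, PR, outreach).
Pick 2: M5 covers 2 new topics (hiring, ethics).
Pick 3: M3 covers 1 new topics (legal).
Greedy uses 3 members. (The true minimum is 2.)

3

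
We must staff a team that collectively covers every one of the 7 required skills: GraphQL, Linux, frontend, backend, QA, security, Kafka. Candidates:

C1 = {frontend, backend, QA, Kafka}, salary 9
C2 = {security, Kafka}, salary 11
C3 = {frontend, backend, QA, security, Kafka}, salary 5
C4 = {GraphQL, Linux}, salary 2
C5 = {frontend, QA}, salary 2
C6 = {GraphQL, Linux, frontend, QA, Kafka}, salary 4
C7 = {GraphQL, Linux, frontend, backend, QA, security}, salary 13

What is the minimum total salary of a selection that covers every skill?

C3, C4 cover every skill at salary 5 + 2 = 7.
Any cover uses at least 2 candidates; among all covering selections none totals below 7.

7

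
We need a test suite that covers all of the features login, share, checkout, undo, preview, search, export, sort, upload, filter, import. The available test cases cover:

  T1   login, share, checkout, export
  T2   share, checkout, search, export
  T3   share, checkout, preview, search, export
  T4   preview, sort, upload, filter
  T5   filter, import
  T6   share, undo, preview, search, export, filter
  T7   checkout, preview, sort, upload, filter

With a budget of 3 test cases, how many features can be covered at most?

10

Choosing T1, T4, T6 covers {login, share, checkout, undo, preview, search, export, sort, upload, filter} — 10 features.
No choice of 3 test cases does better; here import is left uncovered.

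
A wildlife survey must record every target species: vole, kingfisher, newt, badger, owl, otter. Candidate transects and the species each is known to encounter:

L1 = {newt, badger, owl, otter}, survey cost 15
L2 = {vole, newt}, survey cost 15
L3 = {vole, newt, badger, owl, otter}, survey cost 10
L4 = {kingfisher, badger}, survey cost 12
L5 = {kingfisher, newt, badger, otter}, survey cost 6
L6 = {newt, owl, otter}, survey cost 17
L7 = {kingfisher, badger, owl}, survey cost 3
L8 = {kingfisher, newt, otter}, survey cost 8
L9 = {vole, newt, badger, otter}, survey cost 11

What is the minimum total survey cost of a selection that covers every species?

L3, L7 cover every species at survey cost 10 + 3 = 13.
Any cover uses at least 2 transects; among all covering selections none totals below 13.

13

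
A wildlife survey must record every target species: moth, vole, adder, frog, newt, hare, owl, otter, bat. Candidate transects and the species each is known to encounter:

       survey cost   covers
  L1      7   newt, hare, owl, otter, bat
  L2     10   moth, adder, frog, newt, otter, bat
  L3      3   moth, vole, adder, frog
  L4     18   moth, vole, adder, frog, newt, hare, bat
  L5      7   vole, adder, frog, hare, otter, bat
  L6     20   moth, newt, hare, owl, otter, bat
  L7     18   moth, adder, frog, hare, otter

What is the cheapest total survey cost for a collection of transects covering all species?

L1, L3 cover every species at survey cost 7 + 3 = 10.
Any cover uses at least 2 transects; among all covering selections none totals below 10.

10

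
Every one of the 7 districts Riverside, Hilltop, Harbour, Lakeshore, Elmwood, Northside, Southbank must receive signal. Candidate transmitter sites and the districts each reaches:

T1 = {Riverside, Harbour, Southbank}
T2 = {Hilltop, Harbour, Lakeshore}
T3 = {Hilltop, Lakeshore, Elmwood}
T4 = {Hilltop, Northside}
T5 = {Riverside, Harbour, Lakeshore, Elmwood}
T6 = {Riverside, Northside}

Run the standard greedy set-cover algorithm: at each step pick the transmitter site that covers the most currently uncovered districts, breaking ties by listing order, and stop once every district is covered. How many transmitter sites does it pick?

3

Pick 1: T5 covers 4 new districts (Riverside, Harbour, Lakeshore, Elmwood).
Pick 2: T4 covers 2 new districts (Hilltop, Northside).
Pick 3: T1 covers 1 new districts (Southbank).
Greedy uses 3 transmitter sites.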